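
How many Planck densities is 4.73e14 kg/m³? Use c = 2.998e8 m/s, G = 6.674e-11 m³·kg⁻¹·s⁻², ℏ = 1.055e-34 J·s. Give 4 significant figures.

9.178e-83

Planck density: ρ_P = c⁵/(ℏG²) = 5.154e96 kg/m³.
4.73e14 / 5.154e96 = 9.178e-83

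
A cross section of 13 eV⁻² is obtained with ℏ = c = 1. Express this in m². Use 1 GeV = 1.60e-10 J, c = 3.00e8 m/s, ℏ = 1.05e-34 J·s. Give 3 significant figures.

Area is [L]² = [E]⁻²·(ℏc)²; restore (ℏc)².
1 GeV⁻² → (ℏc)² × (1 GeV in J)⁻² = 3.88e-32 m².
Convert the energy scale: 13 eV⁻² = 1.30e19 GeV⁻².
Result: 1.30e19 × 3.88e-32 = 5.04e-13 m².

5.04e-13 m²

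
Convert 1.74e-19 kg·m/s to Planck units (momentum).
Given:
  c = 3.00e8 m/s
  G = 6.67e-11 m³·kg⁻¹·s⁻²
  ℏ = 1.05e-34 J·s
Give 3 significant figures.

2.67e-20

Planck momentum: p_P = √(ℏc³/G) = 6.52 kg·m/s.
1.74e-19 / 6.52 = 2.67e-20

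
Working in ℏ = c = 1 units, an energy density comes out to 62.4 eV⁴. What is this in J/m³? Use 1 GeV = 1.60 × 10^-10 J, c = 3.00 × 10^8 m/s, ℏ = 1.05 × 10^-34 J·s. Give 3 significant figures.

[E]/[L]³ = [E]⁴/(ℏc)³; restore (ℏc)⁻³.
1 GeV⁴ → 1/(ℏc)³ × (1 GeV in J)⁴ = 2.10 × 10^37 J/m³.
Convert the energy scale: 62.4 eV⁴ = 6.24 × 10^-35 GeV⁴.
Result: 6.24 × 10^-35 × 2.10 × 10^37 = 1.31 × 10^3 J/m³.

1.31 × 10^3 J/m³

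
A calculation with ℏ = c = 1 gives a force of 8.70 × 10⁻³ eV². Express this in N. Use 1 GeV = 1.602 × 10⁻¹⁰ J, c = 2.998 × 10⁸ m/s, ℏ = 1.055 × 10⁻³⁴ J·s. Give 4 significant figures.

7.059 × 10⁻¹⁵ N

Force is [E]/[L] = [E]²/(ℏc); restore (ℏc)⁻¹.
1 GeV² → 1/(ℏc) × (1 GeV in J)² = 8.114 × 10⁵ N.
Convert the energy scale: 8.70 × 10⁻³ eV² = 8.70 × 10⁻²¹ GeV².
Result: 8.70 × 10⁻²¹ × 8.114 × 10⁵ = 7.059 × 10⁻¹⁵ N.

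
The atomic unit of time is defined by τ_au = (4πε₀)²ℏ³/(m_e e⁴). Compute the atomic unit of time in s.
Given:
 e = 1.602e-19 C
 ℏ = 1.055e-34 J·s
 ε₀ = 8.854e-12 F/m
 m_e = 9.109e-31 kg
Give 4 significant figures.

2.423e-17 s

τ_au = (4πε₀)²ℏ³/(m_e e⁴)
E_h = 4.354e-18 J
ℏ/E_h = 2.423e-17 s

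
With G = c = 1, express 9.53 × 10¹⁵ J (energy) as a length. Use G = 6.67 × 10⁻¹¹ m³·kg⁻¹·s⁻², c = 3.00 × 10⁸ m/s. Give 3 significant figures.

Energy → length via G/c⁴.
9.53 × 10¹⁵ J × (G/c⁴) = 7.85 × 10⁻²⁹ m

7.85 × 10⁻²⁹ m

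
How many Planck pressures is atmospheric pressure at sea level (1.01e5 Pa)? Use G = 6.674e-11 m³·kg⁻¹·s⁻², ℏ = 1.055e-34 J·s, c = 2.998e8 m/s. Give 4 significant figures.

Planck pressure: p_P = c⁷/(ℏG²) = 4.632e113 Pa.
1.01e5 / 4.632e113 = 2.180e-109

2.180e-109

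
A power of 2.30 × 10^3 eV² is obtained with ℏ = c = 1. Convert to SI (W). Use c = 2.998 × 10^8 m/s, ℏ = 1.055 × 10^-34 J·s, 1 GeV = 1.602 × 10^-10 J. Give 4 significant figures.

0.5595 W

Power is [E]/[T] = [E]²/ℏ.
1 GeV² → 1/ℏ × (1 GeV in J)² = 2.433 × 10^14 W.
Convert the energy scale: 2.30 × 10^3 eV² = 2.30 × 10^-15 GeV².
Result: 2.30 × 10^-15 × 2.433 × 10^14 = 0.5595 W.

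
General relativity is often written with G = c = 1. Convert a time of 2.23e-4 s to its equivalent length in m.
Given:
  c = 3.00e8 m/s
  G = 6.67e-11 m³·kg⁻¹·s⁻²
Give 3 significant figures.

Time → length via c.
2.23e-4 s × (c) = 6.69e4 m

6.69e4 m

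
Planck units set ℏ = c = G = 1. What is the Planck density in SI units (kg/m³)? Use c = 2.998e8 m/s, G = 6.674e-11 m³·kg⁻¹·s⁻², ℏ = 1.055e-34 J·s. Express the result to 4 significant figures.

5.154e96 kg/m³

The unique combination of the constants set to 1 with dimensions of density is ρ_P = c⁵/(ℏG²).
  = 2.422e42 / 4.699e-55
  = 5.154e96 kg/m³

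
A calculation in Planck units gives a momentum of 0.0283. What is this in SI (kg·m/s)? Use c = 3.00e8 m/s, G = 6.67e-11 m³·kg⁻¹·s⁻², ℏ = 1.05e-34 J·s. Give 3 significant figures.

0.185 kg·m/s

One Planck momentum: p_P = √(ℏc³/G) = 6.52 kg·m/s.
0.0283 × 6.52 kg·m/s = 0.185 kg·m/s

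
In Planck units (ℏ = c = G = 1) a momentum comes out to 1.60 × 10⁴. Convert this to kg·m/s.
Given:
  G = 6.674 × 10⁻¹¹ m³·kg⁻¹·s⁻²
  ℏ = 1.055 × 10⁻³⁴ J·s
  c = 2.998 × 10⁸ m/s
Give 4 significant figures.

One Planck momentum: p_P = √(ℏc³/G) = 6.527 kg·m/s.
1.60 × 10⁴ × 6.527 kg·m/s = 1.044 × 10⁵ kg·m/s

1.044 × 10⁵ kg·m/s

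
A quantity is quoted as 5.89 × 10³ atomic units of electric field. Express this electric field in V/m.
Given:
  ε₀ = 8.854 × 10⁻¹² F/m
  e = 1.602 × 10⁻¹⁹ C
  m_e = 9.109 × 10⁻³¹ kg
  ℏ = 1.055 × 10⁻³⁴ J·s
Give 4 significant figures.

3.022 × 10¹⁵ V/m

One atomic unit of electric field: E_au = E_h/(e a₀) = m_e²e⁵/((4πε₀)³ℏ⁴) = 5.131 × 10¹¹ V/m.
5.89 × 10³ × 5.131 × 10¹¹ V/m = 3.022 × 10¹⁵ V/m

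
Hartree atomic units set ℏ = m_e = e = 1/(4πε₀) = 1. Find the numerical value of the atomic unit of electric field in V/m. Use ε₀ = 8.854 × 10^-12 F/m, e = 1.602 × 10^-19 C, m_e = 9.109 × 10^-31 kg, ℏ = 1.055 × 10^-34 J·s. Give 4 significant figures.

5.131 × 10^11 V/m

The unique combination of the constants set to 1 with dimensions of electric field is E_au = E_h/(e a₀) = m_e²e⁵/((4πε₀)³ℏ⁴).
E_h = 4.354 × 10^-18 J
a₀ = 5.297 × 10^-11 m
E_h/(e·a₀) = 5.131 × 10^11 V/m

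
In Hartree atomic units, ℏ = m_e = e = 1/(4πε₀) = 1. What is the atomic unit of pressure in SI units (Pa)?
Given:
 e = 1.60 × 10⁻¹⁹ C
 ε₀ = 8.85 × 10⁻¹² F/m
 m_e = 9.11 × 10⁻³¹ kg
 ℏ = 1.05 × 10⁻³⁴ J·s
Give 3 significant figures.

From ℏ = m_e = e = 1/(4πε₀) = 1 the pressure scale is P_au = E_h/a₀³ = m_e⁴e¹⁰/((4πε₀)⁵ℏ⁸).
E_h = 4.38 × 10⁻¹⁸ J
a₀ = 5.26 × 10⁻¹¹ m
E_h/a₀³ = 3.01 × 10¹³ Pa

3.01 × 10¹³ Pa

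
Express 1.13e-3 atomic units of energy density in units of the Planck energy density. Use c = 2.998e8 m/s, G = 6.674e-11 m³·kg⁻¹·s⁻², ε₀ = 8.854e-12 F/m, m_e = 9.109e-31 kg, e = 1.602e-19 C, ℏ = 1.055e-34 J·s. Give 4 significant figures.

atomic unit of energy density: u_au = E_h/a₀³ = m_e⁴e¹⁰/((4πε₀)⁵ℏ⁸) = 2.929e13 J/m³
Planck energy density: u_P = c⁷/(ℏG²) = 4.632e113 J/m³
1.13e-3 × 2.929e13 / 4.632e113 = 7.145e-104

7.145e-104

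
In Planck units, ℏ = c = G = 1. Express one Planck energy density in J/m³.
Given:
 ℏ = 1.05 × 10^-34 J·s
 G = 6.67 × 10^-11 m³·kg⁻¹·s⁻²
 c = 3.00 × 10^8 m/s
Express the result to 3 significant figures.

4.68 × 10^113 J/m³

The unique combination of the constants set to 1 with dimensions of energy density is u_P = c⁷/(ℏG²).
  = 2.19 × 10^59 / 4.67 × 10^-55
  = 4.68 × 10^113 J/m³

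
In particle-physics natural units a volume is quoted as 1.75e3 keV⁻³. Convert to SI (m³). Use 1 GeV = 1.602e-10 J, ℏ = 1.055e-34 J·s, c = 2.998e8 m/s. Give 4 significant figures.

1.347e-26 m³

Volume is [L]³ = [E]⁻³·(ℏc)³.
1 GeV⁻³ → (ℏc)³ × (1 GeV in J)⁻³ = 7.696e-48 m³.
Convert the energy scale: 1.75e3 keV⁻³ = 1.75e21 GeV⁻³.
Result: 1.75e21 × 7.696e-48 = 1.347e-26 m³.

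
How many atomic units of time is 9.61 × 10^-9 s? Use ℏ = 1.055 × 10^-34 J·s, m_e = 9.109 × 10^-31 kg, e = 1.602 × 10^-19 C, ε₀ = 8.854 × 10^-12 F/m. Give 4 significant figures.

3.966 × 10^8

atomic unit of time: τ_au = (4πε₀)²ℏ³/(m_e e⁴) = 2.423 × 10^-17 s.
9.61 × 10^-9 / 2.423 × 10^-17 = 3.966 × 10^8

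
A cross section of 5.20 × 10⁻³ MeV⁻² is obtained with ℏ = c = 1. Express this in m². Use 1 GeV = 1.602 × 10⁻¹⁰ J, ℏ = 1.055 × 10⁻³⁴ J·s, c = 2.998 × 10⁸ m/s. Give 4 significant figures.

2.027 × 10⁻²⁸ m²

Area is [L]² = [E]⁻²·(ℏc)²; restore (ℏc)².
1 GeV⁻² → (ℏc)² × (1 GeV in J)⁻² = 3.898 × 10⁻³² m².
Convert the energy scale: 5.20 × 10⁻³ MeV⁻² = 5.20 × 10³ GeV⁻².
Result: 5.20 × 10³ × 3.898 × 10⁻³² = 2.027 × 10⁻²⁸ m².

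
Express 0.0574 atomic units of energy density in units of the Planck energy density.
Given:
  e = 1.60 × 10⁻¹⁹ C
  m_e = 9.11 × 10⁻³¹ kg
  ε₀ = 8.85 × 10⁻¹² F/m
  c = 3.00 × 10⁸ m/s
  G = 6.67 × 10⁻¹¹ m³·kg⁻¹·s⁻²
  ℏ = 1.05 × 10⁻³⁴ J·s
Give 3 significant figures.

atomic unit of energy density: u_au = E_h/a₀³ = m_e⁴e¹⁰/((4πε₀)⁵ℏ⁸) = 3.01 × 10¹³ J/m³
Planck energy density: u_P = c⁷/(ℏG²) = 4.68 × 10¹¹³ J/m³
0.0574 × 3.01 × 10¹³ / 4.68 × 10¹¹³ = 3.69 × 10⁻¹⁰²

3.69 × 10⁻¹⁰²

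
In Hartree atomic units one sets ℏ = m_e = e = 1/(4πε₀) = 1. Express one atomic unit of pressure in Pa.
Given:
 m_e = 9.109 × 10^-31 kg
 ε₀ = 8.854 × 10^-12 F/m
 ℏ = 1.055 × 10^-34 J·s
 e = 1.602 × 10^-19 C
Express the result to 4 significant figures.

P_au = E_h/a₀³ = m_e⁴e¹⁰/((4πε₀)⁵ℏ⁸)
E_h = 4.354 × 10^-18 J
a₀ = 5.297 × 10^-11 m
E_h/a₀³ = 2.929 × 10^13 Pa

2.929 × 10^13 Pa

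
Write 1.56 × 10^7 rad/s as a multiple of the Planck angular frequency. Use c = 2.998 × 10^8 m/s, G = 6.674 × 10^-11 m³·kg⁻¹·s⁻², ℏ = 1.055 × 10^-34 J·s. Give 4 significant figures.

Planck angular frequency: ω_P = √(c⁵/(ℏG)) = 1.855 × 10^43 rad/s.
1.56 × 10^7 / 1.855 × 10^43 = 8.411 × 10^-37

8.411 × 10^-37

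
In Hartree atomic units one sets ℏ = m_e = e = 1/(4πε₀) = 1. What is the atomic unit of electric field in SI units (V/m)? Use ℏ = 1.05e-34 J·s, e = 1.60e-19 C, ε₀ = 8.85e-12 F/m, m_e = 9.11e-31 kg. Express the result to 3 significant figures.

5.20e11 V/m

E_au = E_h/(e a₀) = m_e²e⁵/((4πε₀)³ℏ⁴)
E_h = 4.38e-18 J
a₀ = 5.26e-11 m
E_h/(e·a₀) = 5.20e11 V/m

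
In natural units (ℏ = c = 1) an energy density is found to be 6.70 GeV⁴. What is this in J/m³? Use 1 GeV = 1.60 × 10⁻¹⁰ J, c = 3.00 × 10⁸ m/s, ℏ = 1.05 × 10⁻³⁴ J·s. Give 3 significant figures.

1.40 × 10³⁸ J/m³

[E]/[L]³ = [E]⁴/(ℏc)³; restore (ℏc)⁻³.
1 GeV⁴ → 1/(ℏc)³ × (1 GeV in J)⁴ = 2.10 × 10³⁷ J/m³.
Result: 6.70 × 2.10 × 10³⁷ = 1.40 × 10³⁸ J/m³.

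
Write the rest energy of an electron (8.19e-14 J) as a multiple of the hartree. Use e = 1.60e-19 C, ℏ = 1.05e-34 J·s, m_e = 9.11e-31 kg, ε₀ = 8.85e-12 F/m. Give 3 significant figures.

1.87e4

hartree: E_h = m_e e⁴/(4πε₀ℏ)² = 4.38e-18 J.
8.19e-14 / 4.38e-18 = 1.87e4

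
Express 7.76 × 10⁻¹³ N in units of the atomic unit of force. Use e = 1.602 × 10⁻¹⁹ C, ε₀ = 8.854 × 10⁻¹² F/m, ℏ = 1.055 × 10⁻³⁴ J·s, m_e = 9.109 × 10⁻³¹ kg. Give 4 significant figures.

9.441 × 10⁻⁶

atomic unit of force: F_au = E_h/a₀ = m_e²e⁶/((4πε₀)³ℏ⁴) = 8.220 × 10⁻⁸ N.
7.76 × 10⁻¹³ / 8.220 × 10⁻⁸ = 9.441 × 10⁻⁶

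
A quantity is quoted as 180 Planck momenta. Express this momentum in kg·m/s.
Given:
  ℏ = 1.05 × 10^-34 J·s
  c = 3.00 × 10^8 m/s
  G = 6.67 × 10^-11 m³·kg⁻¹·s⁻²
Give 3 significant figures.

1.17 × 10^3 kg·m/s

One Planck momentum: p_P = √(ℏc³/G) = 6.52 kg·m/s.
180 × 6.52 kg·m/s = 1.17 × 10^3 kg·m/s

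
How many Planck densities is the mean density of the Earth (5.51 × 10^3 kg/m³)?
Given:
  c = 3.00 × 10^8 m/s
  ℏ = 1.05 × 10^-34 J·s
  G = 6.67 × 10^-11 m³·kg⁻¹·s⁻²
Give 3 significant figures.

1.06 × 10^-93

Planck density: ρ_P = c⁵/(ℏG²) = 5.20 × 10^96 kg/m³.
5.51 × 10^3 / 5.20 × 10^96 = 1.06 × 10^-93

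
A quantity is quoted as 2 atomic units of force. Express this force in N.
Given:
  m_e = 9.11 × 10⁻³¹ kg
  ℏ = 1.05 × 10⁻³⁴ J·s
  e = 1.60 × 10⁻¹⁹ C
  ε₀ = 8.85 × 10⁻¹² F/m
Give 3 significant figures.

One atomic unit of force: F_au = E_h/a₀ = m_e²e⁶/((4πε₀)³ℏ⁴) = 8.33 × 10⁻⁸ N.
2 × 8.33 × 10⁻⁸ N = 1.67 × 10⁻⁷ N

1.67 × 10⁻⁷ N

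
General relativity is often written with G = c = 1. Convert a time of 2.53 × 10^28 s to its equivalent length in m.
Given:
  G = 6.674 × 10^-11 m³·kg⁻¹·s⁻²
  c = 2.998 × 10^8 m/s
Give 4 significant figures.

Time → length via c.
2.53 × 10^28 s × (c) = 7.585 × 10^36 m

7.585 × 10^36 m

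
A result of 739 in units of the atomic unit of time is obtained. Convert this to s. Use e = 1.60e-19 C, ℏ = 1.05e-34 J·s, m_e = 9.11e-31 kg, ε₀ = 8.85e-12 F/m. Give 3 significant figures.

1.77e-14 s

One atomic unit of time: τ_au = (4πε₀)²ℏ³/(m_e e⁴) = 2.40e-17 s.
739 × 2.40e-17 s = 1.77e-14 s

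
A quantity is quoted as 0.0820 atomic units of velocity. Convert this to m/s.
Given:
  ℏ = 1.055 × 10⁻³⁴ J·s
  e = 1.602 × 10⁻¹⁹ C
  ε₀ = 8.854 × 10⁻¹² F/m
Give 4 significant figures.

One atomic unit of velocity: v_au = e²/(4πε₀ℏ) = 2.186 × 10⁶ m/s.
0.0820 × 2.186 × 10⁶ m/s = 1.793 × 10⁵ m/s

1.793 × 10⁵ m/s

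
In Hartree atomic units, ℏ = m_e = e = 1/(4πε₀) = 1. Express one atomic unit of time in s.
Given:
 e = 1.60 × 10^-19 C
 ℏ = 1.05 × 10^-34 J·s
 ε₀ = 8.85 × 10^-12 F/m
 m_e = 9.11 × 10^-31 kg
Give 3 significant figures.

Dimensional analysis gives τ_au = (4πε₀)²ℏ³/(m_e e⁴).
E_h = 4.38 × 10^-18 J
ℏ/E_h = 2.40 × 10^-17 s

2.40 × 10^-17 s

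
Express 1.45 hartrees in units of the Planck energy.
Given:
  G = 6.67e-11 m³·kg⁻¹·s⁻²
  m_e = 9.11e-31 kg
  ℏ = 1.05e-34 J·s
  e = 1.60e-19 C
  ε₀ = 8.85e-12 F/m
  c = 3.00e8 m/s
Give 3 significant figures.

3.25e-27

hartree: E_h = m_e e⁴/(4πε₀ℏ)² = 4.38e-18 J
Planck energy: E_P = √(ℏc⁵/G) = 1.96e9 J
1.45 × 4.38e-18 / 1.96e9 = 3.25e-27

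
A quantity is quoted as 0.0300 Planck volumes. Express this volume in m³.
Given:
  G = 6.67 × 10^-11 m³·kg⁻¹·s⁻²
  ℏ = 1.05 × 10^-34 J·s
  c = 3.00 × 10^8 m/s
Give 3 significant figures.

1.25 × 10^-106 m³

One Planck volume: V_P = (ℏG/c³)^(3/2) = 4.18 × 10^-105 m³.
0.0300 × 4.18 × 10^-105 m³ = 1.25 × 10^-106 m³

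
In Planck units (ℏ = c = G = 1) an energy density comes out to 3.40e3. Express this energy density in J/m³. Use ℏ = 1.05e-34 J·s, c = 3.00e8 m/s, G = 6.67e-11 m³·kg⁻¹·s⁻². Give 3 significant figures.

One Planck energy density: u_P = c⁷/(ℏG²) = 4.68e113 J/m³.
3.40e3 × 4.68e113 J/m³ = 1.59e117 J/m³

1.59e117 J/m³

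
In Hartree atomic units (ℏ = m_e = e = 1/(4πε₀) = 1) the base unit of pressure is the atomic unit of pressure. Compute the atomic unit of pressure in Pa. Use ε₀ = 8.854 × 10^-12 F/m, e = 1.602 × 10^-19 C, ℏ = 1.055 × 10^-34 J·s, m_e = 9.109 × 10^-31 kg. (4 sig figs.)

P_au = E_h/a₀³ = m_e⁴e¹⁰/((4πε₀)⁵ℏ⁸)
E_h = 4.354 × 10^-18 J
a₀ = 5.297 × 10^-11 m
E_h/a₀³ = 2.929 × 10^13 Pa

2.929 × 10^13 Pa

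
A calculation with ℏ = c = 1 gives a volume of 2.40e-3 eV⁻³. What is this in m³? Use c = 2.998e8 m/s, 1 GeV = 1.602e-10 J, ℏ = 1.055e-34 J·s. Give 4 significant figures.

1.847e-23 m³

Volume is [L]³ = [E]⁻³·(ℏc)³.
1 GeV⁻³ → (ℏc)³ × (1 GeV in J)⁻³ = 7.696e-48 m³.
Convert the energy scale: 2.40e-3 eV⁻³ = 2.40e24 GeV⁻³.
Result: 2.40e24 × 7.696e-48 = 1.847e-23 m³.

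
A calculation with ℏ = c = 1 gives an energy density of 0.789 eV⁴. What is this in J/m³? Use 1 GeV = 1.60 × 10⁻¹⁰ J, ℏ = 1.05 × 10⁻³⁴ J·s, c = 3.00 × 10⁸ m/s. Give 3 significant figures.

16.5 J/m³

[E]/[L]³ = [E]⁴/(ℏc)³; restore (ℏc)⁻³.
1 GeV⁴ → 1/(ℏc)³ × (1 GeV in J)⁴ = 2.10 × 10³⁷ J/m³.
Convert the energy scale: 0.789 eV⁴ = 7.89 × 10⁻³⁷ GeV⁴.
Result: 7.89 × 10⁻³⁷ × 2.10 × 10³⁷ = 16.5 J/m³.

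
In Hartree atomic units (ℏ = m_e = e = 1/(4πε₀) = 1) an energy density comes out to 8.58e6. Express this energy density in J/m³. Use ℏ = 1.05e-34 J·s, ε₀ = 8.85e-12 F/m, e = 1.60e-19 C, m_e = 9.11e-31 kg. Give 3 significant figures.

2.59e20 J/m³

One atomic unit of energy density: u_au = E_h/a₀³ = m_e⁴e¹⁰/((4πε₀)⁵ℏ⁸) = 3.01e13 J/m³.
8.58e6 × 3.01e13 J/m³ = 2.59e20 J/m³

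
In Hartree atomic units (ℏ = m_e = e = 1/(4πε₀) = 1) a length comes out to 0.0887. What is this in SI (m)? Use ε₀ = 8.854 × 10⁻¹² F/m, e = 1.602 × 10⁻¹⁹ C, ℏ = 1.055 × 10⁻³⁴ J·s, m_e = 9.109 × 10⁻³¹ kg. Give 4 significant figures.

4.699 × 10⁻¹² m

One Bohr radius: a₀ = 4πε₀ℏ²/(m_e e²) = 5.297 × 10⁻¹¹ m.
0.0887 × 5.297 × 10⁻¹¹ m = 4.699 × 10⁻¹² m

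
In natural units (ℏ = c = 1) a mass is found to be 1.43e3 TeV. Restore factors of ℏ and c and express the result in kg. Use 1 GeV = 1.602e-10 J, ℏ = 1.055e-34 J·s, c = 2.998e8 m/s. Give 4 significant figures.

Mass is [E]/c²; divide by c².
1 GeV → 1/c² × (1 GeV in J) = 1.782e-27 kg.
Convert the energy scale: 1.43e3 TeV = 1.43e6 GeV.
Result: 1.43e6 × 1.782e-27 = 2.549e-21 kg.

2.549e-21 kg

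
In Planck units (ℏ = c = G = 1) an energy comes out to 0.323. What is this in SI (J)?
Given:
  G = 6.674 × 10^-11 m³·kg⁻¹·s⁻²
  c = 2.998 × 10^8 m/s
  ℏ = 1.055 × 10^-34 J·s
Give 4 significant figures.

One Planck energy: E_P = √(ℏc⁵/G) = 1.957 × 10^9 J.
0.323 × 1.957 × 10^9 J = 6.320 × 10^8 J

6.320 × 10^8 J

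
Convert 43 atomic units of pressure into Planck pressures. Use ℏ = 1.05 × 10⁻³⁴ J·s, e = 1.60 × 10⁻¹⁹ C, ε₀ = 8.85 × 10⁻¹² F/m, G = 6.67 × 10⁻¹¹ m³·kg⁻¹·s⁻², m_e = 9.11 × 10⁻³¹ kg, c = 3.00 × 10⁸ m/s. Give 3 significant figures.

atomic unit of pressure: P_au = E_h/a₀³ = m_e⁴e¹⁰/((4πε₀)⁵ℏ⁸) = 3.01 × 10¹³ Pa
Planck pressure: p_P = c⁷/(ℏG²) = 4.68 × 10¹¹³ Pa
43 × 3.01 × 10¹³ / 4.68 × 10¹¹³ = 2.77 × 10⁻⁹⁹

2.77 × 10⁻⁹⁹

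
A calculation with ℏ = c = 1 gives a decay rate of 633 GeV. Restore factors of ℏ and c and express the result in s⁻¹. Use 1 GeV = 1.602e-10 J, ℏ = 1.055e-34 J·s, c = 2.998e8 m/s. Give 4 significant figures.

A rate is [E]/ℏ; divide by ℏ.
1 GeV → 1/ℏ × (1 GeV in J) = 1.518e24 s⁻¹.
Result: 633 × 1.518e24 = 9.612e26 s⁻¹.

9.612e26 s⁻¹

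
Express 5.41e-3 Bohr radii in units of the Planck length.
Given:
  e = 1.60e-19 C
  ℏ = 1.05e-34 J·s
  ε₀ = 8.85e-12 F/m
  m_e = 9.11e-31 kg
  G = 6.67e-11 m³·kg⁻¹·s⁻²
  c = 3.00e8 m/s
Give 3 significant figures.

Bohr radius: a₀ = 4πε₀ℏ²/(m_e e²) = 5.26e-11 m
Planck length: ℓ_P = √(ℏG/c³) = 1.61e-35 m
5.41e-3 × 5.26e-11 / 1.61e-35 = 1.77e22

1.77e22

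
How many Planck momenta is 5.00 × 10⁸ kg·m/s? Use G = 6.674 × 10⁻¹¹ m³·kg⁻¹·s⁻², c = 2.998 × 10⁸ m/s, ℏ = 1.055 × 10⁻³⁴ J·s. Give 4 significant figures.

7.661 × 10⁷

Planck momentum: p_P = √(ℏc³/G) = 6.527 kg·m/s.
5.00 × 10⁸ / 6.527 = 7.661 × 10⁷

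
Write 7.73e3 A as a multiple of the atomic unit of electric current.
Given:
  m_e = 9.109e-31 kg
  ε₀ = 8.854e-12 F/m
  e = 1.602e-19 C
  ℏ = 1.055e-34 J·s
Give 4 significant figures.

atomic unit of electric current: I_au = e E_h/ℏ = m_e e⁵/((4πε₀)²ℏ³) = 6.612e-3 A.
7.73e3 / 6.612e-3 = 1.169e6

1.169e6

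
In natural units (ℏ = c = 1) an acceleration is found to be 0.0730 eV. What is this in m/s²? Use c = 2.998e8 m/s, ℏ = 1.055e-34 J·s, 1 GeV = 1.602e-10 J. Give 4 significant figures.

3.323e22 m/s²

Acceleration is [L]/[T]² = c·[E]/ℏ.
1 GeV → c/ℏ × (1 GeV in J) = 4.552e32 m/s².
Convert the energy scale: 0.0730 eV = 7.30e-11 GeV.
Result: 7.30e-11 × 4.552e32 = 3.323e22 m/s².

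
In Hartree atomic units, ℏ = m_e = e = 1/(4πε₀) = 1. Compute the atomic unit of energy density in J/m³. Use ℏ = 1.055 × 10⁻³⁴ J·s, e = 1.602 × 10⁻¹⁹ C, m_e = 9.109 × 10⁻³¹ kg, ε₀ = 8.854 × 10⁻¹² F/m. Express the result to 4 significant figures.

2.929 × 10¹³ J/m³

Dimensional analysis gives u_au = E_h/a₀³ = m_e⁴e¹⁰/((4πε₀)⁵ℏ⁸).
E_h = 4.354 × 10⁻¹⁸ J
a₀ = 5.297 × 10⁻¹¹ m
E_h/a₀³ = 2.929 × 10¹³ J/m³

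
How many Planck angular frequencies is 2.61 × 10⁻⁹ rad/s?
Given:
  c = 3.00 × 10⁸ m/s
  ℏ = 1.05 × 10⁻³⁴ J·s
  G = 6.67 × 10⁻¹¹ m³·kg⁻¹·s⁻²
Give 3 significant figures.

Planck angular frequency: ω_P = √(c⁵/(ℏG)) = 1.86 × 10⁴³ rad/s.
2.61 × 10⁻⁹ / 1.86 × 10⁴³ = 1.40 × 10⁻⁵²

1.40 × 10⁻⁵²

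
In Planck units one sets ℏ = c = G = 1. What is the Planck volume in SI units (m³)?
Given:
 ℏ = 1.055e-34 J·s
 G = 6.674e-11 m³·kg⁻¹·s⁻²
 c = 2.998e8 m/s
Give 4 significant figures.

V_P = (ℏG/c³)^(3/2)
  = √(1.784e-209)
  = 4.224e-105 m³

4.224e-105 m³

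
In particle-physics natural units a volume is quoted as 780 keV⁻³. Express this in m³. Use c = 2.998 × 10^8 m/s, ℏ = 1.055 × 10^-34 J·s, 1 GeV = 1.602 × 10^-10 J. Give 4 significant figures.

Volume is [L]³ = [E]⁻³·(ℏc)³.
1 GeV⁻³ → (ℏc)³ × (1 GeV in J)⁻³ = 7.696 × 10^-48 m³.
Convert the energy scale: 780 keV⁻³ = 7.80 × 10^20 GeV⁻³.
Result: 7.80 × 10^20 × 7.696 × 10^-48 = 6.003 × 10^-27 m³.

6.003 × 10^-27 m³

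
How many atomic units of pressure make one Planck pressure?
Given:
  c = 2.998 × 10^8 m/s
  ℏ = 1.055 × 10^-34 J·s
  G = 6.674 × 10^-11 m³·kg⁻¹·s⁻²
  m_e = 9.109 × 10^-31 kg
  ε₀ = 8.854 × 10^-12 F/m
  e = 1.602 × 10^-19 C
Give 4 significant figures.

Planck pressure: p_P = c⁷/(ℏG²) = 4.632 × 10^113 Pa
atomic unit of pressure: P_au = E_h/a₀³ = m_e⁴e¹⁰/((4πε₀)⁵ℏ⁸) = 2.929 × 10^13 Pa
ratio = 4.632 × 10^113 / 2.929 × 10^13 = 1.581 × 10^100

1.581 × 10^100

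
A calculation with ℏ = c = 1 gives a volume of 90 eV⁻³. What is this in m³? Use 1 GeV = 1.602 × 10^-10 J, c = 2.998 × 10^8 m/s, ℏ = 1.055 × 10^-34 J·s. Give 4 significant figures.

Volume is [L]³ = [E]⁻³·(ℏc)³.
1 GeV⁻³ → (ℏc)³ × (1 GeV in J)⁻³ = 7.696 × 10^-48 m³.
Convert the energy scale: 90 eV⁻³ = 9.00 × 10^28 GeV⁻³.
Result: 9.00 × 10^28 × 7.696 × 10^-48 = 6.926 × 10^-19 m³.

6.926 × 10^-19 m³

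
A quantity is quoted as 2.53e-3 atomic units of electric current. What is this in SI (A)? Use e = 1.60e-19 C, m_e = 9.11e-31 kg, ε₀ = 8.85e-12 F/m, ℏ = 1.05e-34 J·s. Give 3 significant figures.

1.69e-5 A

One atomic unit of electric current: I_au = e E_h/ℏ = m_e e⁵/((4πε₀)²ℏ³) = 6.67e-3 A.
2.53e-3 × 6.67e-3 A = 1.69e-5 A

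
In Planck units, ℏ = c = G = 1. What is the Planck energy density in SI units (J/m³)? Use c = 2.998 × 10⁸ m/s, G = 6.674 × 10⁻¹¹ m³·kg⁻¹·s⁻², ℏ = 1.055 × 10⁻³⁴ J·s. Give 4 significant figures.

The unique combination of the constants set to 1 with dimensions of energy density is u_P = c⁷/(ℏG²).
  = 2.177 × 10⁵⁹ / 4.699 × 10⁻⁵⁵
  = 4.632 × 10¹¹³ J/m³

4.632 × 10¹¹³ J/m³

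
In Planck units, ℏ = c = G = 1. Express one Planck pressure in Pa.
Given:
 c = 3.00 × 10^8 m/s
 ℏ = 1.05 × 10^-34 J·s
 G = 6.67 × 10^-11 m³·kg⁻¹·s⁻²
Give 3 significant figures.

4.68 × 10^113 Pa

The unique combination of the constants set to 1 with dimensions of pressure is p_P = c⁷/(ℏG²).
  = 2.19 × 10^59 / 4.67 × 10^-55
  = 4.68 × 10^113 Pa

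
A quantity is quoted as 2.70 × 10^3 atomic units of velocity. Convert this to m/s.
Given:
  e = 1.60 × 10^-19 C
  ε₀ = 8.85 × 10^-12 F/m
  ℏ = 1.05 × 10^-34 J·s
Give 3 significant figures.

One atomic unit of velocity: v_au = e²/(4πε₀ℏ) = 2.19 × 10^6 m/s.
2.70 × 10^3 × 2.19 × 10^6 m/s = 5.92 × 10^9 m/s

5.92 × 10^9 m/s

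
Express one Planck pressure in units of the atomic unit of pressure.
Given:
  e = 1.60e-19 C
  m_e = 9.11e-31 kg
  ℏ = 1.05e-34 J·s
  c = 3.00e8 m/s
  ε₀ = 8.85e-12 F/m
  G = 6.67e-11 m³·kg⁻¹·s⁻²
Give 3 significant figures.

Planck pressure: p_P = c⁷/(ℏG²) = 4.68e113 Pa
atomic unit of pressure: P_au = E_h/a₀³ = m_e⁴e¹⁰/((4πε₀)⁵ℏ⁸) = 3.01e13 Pa
ratio = 4.68e113 / 3.01e13 = 1.55e100

1.55e100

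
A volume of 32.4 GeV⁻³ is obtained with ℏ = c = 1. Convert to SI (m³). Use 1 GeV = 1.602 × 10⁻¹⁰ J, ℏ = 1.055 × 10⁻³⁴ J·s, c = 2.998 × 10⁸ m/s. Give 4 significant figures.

Volume is [L]³ = [E]⁻³·(ℏc)³.
1 GeV⁻³ → (ℏc)³ × (1 GeV in J)⁻³ = 7.696 × 10⁻⁴⁸ m³.
Result: 32.4 × 7.696 × 10⁻⁴⁸ = 2.494 × 10⁻⁴⁶ m³.

2.494 × 10⁻⁴⁶ m³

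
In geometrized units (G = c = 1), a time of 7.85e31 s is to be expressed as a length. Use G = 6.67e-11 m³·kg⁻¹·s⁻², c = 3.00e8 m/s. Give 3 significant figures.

2.35e40 m

Time → length via c.
7.85e31 s × (c) = 2.35e40 m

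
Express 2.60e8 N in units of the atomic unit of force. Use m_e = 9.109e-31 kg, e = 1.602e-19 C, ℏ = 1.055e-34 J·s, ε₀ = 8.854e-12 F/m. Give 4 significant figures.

atomic unit of force: F_au = E_h/a₀ = m_e²e⁶/((4πε₀)³ℏ⁴) = 8.220e-8 N.
2.60e8 / 8.220e-8 = 3.163e15

3.163e15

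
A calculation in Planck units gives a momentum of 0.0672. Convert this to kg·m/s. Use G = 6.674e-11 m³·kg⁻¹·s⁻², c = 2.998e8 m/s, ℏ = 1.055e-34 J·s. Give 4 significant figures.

One Planck momentum: p_P = √(ℏc³/G) = 6.527 kg·m/s.
0.0672 × 6.527 kg·m/s = 0.4386 kg·m/s

0.4386 kg·m/s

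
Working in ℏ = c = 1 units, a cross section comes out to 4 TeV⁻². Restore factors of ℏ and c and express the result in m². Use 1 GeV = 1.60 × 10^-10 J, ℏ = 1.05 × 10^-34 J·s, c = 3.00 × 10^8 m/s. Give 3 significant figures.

Area is [L]² = [E]⁻²·(ℏc)²; restore (ℏc)².
1 GeV⁻² → (ℏc)² × (1 GeV in J)⁻² = 3.88 × 10^-32 m².
Convert the energy scale: 4 TeV⁻² = 4.00 × 10^-6 GeV⁻².
Result: 4.00 × 10^-6 × 3.88 × 10^-32 = 1.55 × 10^-37 m².

1.55 × 10^-37 m²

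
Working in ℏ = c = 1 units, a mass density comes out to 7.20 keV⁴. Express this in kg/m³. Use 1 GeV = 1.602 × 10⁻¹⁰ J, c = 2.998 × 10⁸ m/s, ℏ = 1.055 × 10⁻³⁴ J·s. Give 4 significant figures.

Mass density is [E]/(c²[L]³) = [E]⁴/(ℏ³c⁵).
1 GeV⁴ → 1/(ℏ³c⁵) × (1 GeV in J)⁴ = 2.316 × 10²⁰ kg/m³.
Convert the energy scale: 7.20 keV⁴ = 7.20 × 10⁻²⁴ GeV⁴.
Result: 7.20 × 10⁻²⁴ × 2.316 × 10²⁰ = 1.668 × 10⁻³ kg/m³.

1.668 × 10⁻³ kg/m³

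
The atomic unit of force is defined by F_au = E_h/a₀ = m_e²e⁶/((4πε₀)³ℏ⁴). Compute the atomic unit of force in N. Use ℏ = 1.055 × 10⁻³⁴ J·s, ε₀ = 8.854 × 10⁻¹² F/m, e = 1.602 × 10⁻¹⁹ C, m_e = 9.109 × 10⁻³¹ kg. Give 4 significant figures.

F_au = E_h/a₀ = m_e²e⁶/((4πε₀)³ℏ⁴)
E_h = 4.354 × 10⁻¹⁸ J
a₀ = 5.297 × 10⁻¹¹ m
E_h/a₀ = 8.220 × 10⁻⁸ N

8.220 × 10⁻⁸ N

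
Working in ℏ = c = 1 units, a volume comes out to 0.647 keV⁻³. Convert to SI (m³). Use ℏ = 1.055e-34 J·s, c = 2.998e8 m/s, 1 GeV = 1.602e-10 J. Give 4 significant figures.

4.979e-30 m³

Volume is [L]³ = [E]⁻³·(ℏc)³.
1 GeV⁻³ → (ℏc)³ × (1 GeV in J)⁻³ = 7.696e-48 m³.
Convert the energy scale: 0.647 keV⁻³ = 6.47e17 GeV⁻³.
Result: 6.47e17 × 7.696e-48 = 4.979e-30 m³.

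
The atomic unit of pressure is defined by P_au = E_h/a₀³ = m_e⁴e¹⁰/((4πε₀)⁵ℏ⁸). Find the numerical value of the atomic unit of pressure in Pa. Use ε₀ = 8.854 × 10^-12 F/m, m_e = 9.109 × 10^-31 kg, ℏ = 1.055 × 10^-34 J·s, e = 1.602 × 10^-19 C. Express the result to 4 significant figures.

2.929 × 10^13 Pa

P_au = E_h/a₀³ = m_e⁴e¹⁰/((4πε₀)⁵ℏ⁸)
E_h = 4.354 × 10^-18 J
a₀ = 5.297 × 10^-11 m
E_h/a₀³ = 2.929 × 10^13 Pa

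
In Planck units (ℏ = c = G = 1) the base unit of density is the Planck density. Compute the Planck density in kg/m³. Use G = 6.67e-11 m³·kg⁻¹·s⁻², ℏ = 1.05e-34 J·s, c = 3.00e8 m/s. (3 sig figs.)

ρ_P = c⁵/(ℏG²)
  = 2.43e42 / 4.67e-55
  = 5.20e96 kg/m³

5.20e96 kg/m³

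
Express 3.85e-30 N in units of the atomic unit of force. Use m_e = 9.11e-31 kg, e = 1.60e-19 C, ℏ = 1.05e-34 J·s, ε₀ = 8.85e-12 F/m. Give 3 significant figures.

4.62e-23

atomic unit of force: F_au = E_h/a₀ = m_e²e⁶/((4πε₀)³ℏ⁴) = 8.33e-8 N.
3.85e-30 / 8.33e-8 = 4.62e-23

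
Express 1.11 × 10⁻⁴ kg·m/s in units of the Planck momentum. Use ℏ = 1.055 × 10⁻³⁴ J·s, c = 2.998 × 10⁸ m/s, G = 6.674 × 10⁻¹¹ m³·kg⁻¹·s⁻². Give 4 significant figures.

1.701 × 10⁻⁵

Planck momentum: p_P = √(ℏc³/G) = 6.527 kg·m/s.
1.11 × 10⁻⁴ / 6.527 = 1.701 × 10⁻⁵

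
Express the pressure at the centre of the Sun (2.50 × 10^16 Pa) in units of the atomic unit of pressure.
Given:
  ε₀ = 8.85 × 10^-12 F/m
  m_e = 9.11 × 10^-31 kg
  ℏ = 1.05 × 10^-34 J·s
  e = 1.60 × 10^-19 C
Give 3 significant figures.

830

atomic unit of pressure: P_au = E_h/a₀³ = m_e⁴e¹⁰/((4πε₀)⁵ℏ⁸) = 3.01 × 10^13 Pa.
2.50 × 10^16 / 3.01 × 10^13 = 830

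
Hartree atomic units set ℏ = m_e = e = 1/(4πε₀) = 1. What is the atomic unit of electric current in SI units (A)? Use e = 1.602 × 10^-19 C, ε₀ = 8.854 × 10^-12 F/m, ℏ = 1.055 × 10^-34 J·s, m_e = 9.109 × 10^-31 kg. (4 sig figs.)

The unique combination of the constants set to 1 with dimensions of current is I_au = e E_h/ℏ = m_e e⁵/((4πε₀)²ℏ³).
E_h = 4.354 × 10^-18 J
e·E_h/ℏ = 6.612 × 10^-3 A

6.612 × 10^-3 A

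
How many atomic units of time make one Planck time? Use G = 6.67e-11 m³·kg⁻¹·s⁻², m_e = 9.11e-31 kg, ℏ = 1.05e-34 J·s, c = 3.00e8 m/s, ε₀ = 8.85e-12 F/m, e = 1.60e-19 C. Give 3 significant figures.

2.24e-27

Planck time: t_P = √(ℏG/c⁵) = 5.37e-44 s
atomic unit of time: τ_au = (4πε₀)²ℏ³/(m_e e⁴) = 2.40e-17 s
ratio = 5.37e-44 / 2.40e-17 = 2.24e-27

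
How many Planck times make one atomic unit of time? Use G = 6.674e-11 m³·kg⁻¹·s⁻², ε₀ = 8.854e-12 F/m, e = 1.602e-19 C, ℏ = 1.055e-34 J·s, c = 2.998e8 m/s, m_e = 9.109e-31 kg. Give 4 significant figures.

4.494e26

atomic unit of time: τ_au = (4πε₀)²ℏ³/(m_e e⁴) = 2.423e-17 s
Planck time: t_P = √(ℏG/c⁵) = 5.392e-44 s
ratio = 2.423e-17 / 5.392e-44 = 4.494e26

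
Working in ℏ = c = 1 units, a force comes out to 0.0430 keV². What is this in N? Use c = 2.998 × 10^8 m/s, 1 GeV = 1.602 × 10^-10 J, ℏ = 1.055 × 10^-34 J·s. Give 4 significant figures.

Force is [E]/[L] = [E]²/(ℏc); restore (ℏc)⁻¹.
1 GeV² → 1/(ℏc) × (1 GeV in J)² = 8.114 × 10^5 N.
Convert the energy scale: 0.0430 keV² = 4.30 × 10^-14 GeV².
Result: 4.30 × 10^-14 × 8.114 × 10^5 = 3.489 × 10^-8 N.

3.489 × 10^-8 N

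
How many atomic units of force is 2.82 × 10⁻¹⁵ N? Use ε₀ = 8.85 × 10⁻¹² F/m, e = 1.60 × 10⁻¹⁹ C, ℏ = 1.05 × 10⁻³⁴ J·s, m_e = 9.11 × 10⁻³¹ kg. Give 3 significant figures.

3.39 × 10⁻⁸

atomic unit of force: F_au = E_h/a₀ = m_e²e⁶/((4πε₀)³ℏ⁴) = 8.33 × 10⁻⁸ N.
2.82 × 10⁻¹⁵ / 8.33 × 10⁻⁸ = 3.39 × 10⁻⁸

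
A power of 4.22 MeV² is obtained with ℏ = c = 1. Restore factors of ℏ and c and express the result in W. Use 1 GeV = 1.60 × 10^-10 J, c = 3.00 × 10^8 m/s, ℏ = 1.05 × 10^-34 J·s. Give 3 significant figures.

1.03 × 10^9 W

Power is [E]/[T] = [E]²/ℏ.
1 GeV² → 1/ℏ × (1 GeV in J)² = 2.44 × 10^14 W.
Convert the energy scale: 4.22 MeV² = 4.22 × 10^-6 GeV².
Result: 4.22 × 10^-6 × 2.44 × 10^14 = 1.03 × 10^9 W.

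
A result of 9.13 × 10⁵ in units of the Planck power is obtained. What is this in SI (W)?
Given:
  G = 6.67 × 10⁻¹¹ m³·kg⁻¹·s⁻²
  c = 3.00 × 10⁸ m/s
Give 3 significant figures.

3.33 × 10⁵⁸ W

One Planck power: P_P = c⁵/G = 3.64 × 10⁵² W.
9.13 × 10⁵ × 3.64 × 10⁵² W = 3.33 × 10⁵⁸ W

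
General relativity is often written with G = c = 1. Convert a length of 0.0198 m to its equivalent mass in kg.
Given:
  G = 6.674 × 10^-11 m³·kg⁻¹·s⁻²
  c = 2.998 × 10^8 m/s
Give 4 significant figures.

Length → mass via c²/G.
0.0198 m × (c²/G) = 2.667 × 10^25 kg

2.667 × 10^25 kg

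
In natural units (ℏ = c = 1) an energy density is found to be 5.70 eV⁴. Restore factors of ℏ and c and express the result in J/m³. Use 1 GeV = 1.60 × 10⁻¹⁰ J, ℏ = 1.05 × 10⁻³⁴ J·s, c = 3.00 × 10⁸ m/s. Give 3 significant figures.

120 J/m³

[E]/[L]³ = [E]⁴/(ℏc)³; restore (ℏc)⁻³.
1 GeV⁴ → 1/(ℏc)³ × (1 GeV in J)⁴ = 2.10 × 10³⁷ J/m³.
Convert the energy scale: 5.70 eV⁴ = 5.70 × 10⁻³⁶ GeV⁴.
Result: 5.70 × 10⁻³⁶ × 2.10 × 10³⁷ = 120 J/m³.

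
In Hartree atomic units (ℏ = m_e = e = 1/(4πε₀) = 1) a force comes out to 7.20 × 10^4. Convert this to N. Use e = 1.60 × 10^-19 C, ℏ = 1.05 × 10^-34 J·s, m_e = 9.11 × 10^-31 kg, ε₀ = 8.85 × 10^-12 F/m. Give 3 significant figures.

6.00 × 10^-3 N

One atomic unit of force: F_au = E_h/a₀ = m_e²e⁶/((4πε₀)³ℏ⁴) = 8.33 × 10^-8 N.
7.20 × 10^4 × 8.33 × 10^-8 N = 6.00 × 10^-3 N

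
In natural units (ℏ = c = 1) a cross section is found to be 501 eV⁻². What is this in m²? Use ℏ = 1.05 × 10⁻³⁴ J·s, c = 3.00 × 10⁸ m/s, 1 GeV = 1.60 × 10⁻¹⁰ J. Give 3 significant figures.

Area is [L]² = [E]⁻²·(ℏc)²; restore (ℏc)².
1 GeV⁻² → (ℏc)² × (1 GeV in J)⁻² = 3.88 × 10⁻³² m².
Convert the energy scale: 501 eV⁻² = 5.01 × 10²⁰ GeV⁻².
Result: 5.01 × 10²⁰ × 3.88 × 10⁻³² = 1.94 × 10⁻¹¹ m².

1.94 × 10⁻¹¹ m²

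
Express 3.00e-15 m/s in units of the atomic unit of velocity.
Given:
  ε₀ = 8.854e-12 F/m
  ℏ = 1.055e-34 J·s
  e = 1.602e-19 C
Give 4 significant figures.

atomic unit of velocity: v_au = e²/(4πε₀ℏ) = 2.186e6 m/s.
3.00e-15 / 2.186e6 = 1.372e-21

1.372e-21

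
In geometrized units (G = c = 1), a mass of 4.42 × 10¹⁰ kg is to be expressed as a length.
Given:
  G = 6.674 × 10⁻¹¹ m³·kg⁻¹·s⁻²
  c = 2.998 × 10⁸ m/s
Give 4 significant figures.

In G = c = 1 units mass has dimensions of length; the conversion factor is G/c².
4.42 × 10¹⁰ kg × (G/c²) = 3.282 × 10⁻¹⁷ m

3.282 × 10⁻¹⁷ m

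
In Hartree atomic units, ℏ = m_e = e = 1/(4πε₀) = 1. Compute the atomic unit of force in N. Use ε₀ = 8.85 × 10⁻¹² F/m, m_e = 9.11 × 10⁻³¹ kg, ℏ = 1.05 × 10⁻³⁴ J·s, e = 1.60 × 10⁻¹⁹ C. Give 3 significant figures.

8.33 × 10⁻⁸ N

Dimensional analysis gives F_au = E_h/a₀ = m_e²e⁶/((4πε₀)³ℏ⁴).
E_h = 4.38 × 10⁻¹⁸ J
a₀ = 5.26 × 10⁻¹¹ m
E_h/a₀ = 8.33 × 10⁻⁸ N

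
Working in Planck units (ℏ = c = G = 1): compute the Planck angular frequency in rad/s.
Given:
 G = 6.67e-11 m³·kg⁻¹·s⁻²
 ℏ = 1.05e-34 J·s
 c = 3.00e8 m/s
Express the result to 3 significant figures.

The unique combination of the constants set to 1 with dimensions of angular frequency is ω_P = √(c⁵/(ℏG)).
  = √(3.47e86)
  = 1.86e43 rad/s

1.86e43 rad/s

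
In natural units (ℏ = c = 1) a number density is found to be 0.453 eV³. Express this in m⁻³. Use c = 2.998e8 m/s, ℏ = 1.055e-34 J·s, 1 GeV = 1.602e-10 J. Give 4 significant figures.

Number density is [L]⁻³ = [E]³/(ℏc)³.
1 GeV³ → 1/(ℏc)³ × (1 GeV in J)³ = 1.299e47 m⁻³.
Convert the energy scale: 0.453 eV³ = 4.53e-28 GeV³.
Result: 4.53e-28 × 1.299e47 = 5.886e19 m⁻³.

5.886e19 m⁻³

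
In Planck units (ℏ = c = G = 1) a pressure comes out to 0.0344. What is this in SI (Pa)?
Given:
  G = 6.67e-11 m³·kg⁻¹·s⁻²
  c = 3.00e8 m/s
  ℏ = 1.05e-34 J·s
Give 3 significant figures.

One Planck pressure: p_P = c⁷/(ℏG²) = 4.68e113 Pa.
0.0344 × 4.68e113 Pa = 1.61e112 Pa

1.61e112 Pa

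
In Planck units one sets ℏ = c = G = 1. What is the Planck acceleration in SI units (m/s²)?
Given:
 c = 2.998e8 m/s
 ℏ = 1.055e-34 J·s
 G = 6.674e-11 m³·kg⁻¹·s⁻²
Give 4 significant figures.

5.560e51 m/s²

a_P = √(c⁷/(ℏG))
  = √(3.092e103)
  = 5.560e51 m/s²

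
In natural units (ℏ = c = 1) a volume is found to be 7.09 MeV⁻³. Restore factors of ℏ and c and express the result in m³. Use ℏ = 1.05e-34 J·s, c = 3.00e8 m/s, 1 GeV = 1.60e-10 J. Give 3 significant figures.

5.41e-38 m³

Volume is [L]³ = [E]⁻³·(ℏc)³.
1 GeV⁻³ → (ℏc)³ × (1 GeV in J)⁻³ = 7.63e-48 m³.
Convert the energy scale: 7.09 MeV⁻³ = 7.09e9 GeV⁻³.
Result: 7.09e9 × 7.63e-48 = 5.41e-38 m³.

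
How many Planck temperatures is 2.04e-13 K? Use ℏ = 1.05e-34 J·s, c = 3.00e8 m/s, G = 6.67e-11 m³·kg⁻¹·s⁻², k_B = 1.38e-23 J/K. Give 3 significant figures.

Planck temperature: T_P = √(ℏc⁵/G) / k_B = 1.42e32 K.
2.04e-13 / 1.42e32 = 1.44e-45

1.44e-45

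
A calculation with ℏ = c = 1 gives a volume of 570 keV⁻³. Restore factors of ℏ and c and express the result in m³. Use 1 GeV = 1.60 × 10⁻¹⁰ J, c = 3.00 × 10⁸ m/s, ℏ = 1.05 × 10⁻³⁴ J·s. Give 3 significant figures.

4.35 × 10⁻²⁷ m³

Volume is [L]³ = [E]⁻³·(ℏc)³.
1 GeV⁻³ → (ℏc)³ × (1 GeV in J)⁻³ = 7.63 × 10⁻⁴⁸ m³.
Convert the energy scale: 570 keV⁻³ = 5.70 × 10²⁰ GeV⁻³.
Result: 5.70 × 10²⁰ × 7.63 × 10⁻⁴⁸ = 4.35 × 10⁻²⁷ m³.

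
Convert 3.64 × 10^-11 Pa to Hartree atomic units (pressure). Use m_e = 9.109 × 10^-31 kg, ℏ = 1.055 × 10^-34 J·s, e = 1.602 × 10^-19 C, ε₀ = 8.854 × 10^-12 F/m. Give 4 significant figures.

1.243 × 10^-24

atomic unit of pressure: P_au = E_h/a₀³ = m_e⁴e¹⁰/((4πε₀)⁵ℏ⁸) = 2.929 × 10^13 Pa.
3.64 × 10^-11 / 2.929 × 10^13 = 1.243 × 10^-24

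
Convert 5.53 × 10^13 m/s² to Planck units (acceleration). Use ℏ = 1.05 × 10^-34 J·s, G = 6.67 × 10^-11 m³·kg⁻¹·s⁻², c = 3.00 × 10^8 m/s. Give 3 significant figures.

9.90 × 10^-39

Planck acceleration: a_P = √(c⁷/(ℏG)) = 5.59 × 10^51 m/s².
5.53 × 10^13 / 5.59 × 10^51 = 9.90 × 10^-39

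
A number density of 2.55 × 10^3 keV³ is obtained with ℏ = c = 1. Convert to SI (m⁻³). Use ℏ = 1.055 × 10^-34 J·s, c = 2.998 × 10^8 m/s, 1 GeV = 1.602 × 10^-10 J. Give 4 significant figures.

Number density is [L]⁻³ = [E]³/(ℏc)³.
1 GeV³ → 1/(ℏc)³ × (1 GeV in J)³ = 1.299 × 10^47 m⁻³.
Convert the energy scale: 2.55 × 10^3 keV³ = 2.55 × 10^-15 GeV³.
Result: 2.55 × 10^-15 × 1.299 × 10^47 = 3.313 × 10^32 m⁻³.

3.313 × 10^32 m⁻³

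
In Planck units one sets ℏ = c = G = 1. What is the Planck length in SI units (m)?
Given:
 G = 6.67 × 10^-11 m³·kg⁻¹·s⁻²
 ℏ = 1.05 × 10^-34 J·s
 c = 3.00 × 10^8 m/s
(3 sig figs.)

ℓ_P = √(ℏG/c³)
  = √(2.59 × 10^-70)
  = 1.61 × 10^-35 m

1.61 × 10^-35 m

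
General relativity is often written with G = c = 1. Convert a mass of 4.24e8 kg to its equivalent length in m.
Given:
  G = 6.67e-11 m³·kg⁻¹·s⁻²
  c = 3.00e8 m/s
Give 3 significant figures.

3.14e-19 m

In G = c = 1 units mass has dimensions of length; the conversion factor is G/c².
4.24e8 kg × (G/c²) = 3.14e-19 m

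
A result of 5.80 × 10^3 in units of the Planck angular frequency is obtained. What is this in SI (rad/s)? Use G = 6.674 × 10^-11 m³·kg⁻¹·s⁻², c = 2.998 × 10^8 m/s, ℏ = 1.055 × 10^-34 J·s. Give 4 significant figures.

1.076 × 10^47 rad/s

One Planck angular frequency: ω_P = √(c⁵/(ℏG)) = 1.855 × 10^43 rad/s.
5.80 × 10^3 × 1.855 × 10^43 rad/s = 1.076 × 10^47 rad/s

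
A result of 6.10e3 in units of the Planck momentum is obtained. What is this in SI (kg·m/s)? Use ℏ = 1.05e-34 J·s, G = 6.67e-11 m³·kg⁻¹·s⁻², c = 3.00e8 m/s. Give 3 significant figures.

One Planck momentum: p_P = √(ℏc³/G) = 6.52 kg·m/s.
6.10e3 × 6.52 kg·m/s = 3.98e4 kg·m/s

3.98e4 kg·m/s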